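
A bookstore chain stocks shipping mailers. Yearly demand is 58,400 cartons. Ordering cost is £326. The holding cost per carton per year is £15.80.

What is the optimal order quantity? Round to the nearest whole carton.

1,552 cartons

2DS/H = 2·58,400·326/15.8 = 2,409,924.05
EOQ = √2,409,924.05 ≈ 1,552.39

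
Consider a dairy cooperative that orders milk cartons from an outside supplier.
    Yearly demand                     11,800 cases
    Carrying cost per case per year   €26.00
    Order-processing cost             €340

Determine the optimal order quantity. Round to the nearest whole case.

Optimal lot size Q* = (2 × 11,800 × €340 / €26)^½ ≈ 555.53

556 cases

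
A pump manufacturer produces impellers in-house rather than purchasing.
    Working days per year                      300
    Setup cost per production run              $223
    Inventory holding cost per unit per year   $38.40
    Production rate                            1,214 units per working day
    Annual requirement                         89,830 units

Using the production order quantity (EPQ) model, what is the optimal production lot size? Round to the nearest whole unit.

1,177 units

d = 89,830/300 = 299.4333 units/day;  effective holding cost H(1 − d/p) = 38.4·(1 − 299.4333/1214) = 28.92863
Q* = √(2DS / H_eff) = √(2·89,830·223 / 28.92863) ≈ 1,176.83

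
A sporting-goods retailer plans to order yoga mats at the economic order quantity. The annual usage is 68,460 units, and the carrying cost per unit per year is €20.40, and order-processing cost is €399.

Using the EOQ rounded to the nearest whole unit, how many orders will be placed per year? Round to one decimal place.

Optimal lot size Q* = (2 × 68,460 × €399 / €20.4)^½ ≈ 1,636.46 → Q = 1,636
N = D/Q = 68,460/1,636 ≈ 41.846 orders/yr

41.8 orders per year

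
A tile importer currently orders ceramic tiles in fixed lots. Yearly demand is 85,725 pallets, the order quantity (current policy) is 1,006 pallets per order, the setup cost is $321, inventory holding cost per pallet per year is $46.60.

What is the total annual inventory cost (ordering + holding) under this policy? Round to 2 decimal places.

$50,793.40

Ordering: D/Q × S = 85,725/1,006 × $321 = $27,353.60
Holding:  Q/2 × H = 1,006/2 × $46.6 = $23,439.80
Total = $27,353.60 + $23,439.80 = $50,793.40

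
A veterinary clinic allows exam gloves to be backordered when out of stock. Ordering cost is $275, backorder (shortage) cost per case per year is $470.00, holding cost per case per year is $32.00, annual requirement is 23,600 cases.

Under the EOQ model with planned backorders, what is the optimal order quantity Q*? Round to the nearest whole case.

Q* = √(2DS/H) · √((H + b)/b)
   = √(2 × 23,600 × 275 / 32) · √((32 + 470) / 470)
   = 636.887 × 1.0335 ≈ 658.21

658 cases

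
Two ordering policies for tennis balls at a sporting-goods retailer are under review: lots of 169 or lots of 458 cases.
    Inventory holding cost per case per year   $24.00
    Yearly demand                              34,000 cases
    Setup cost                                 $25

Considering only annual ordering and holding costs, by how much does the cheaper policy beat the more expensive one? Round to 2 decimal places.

$294.31

TC(Q) = (D/Q)S + (Q/2)H
TC(169) = (34,000/169)×25 + (169/2)×24 = $7,057.59
TC(458) = (34,000/458)×25 + (458/2)×24 = $7,351.90
|ΔTC| = |$7,057.59 − $7,351.90| = $294.31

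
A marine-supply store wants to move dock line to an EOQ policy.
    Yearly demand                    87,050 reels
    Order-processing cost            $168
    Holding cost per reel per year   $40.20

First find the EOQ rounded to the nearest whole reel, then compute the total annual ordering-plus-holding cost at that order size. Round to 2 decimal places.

2DS/H = 2·87,050·168/40.2 = 727,582.09
EOQ = √727,582.09 ≈ 852.98 → Q = 853 reels
Orders/yr = 87,050/853 = 102.052; ordering cost = 102.052 × $168 = $17,144.67
Average inventory = 853/2 = 426.5; holding cost = 426.5 × $40.2 = $17,145.30
Total = $17,144.67 + $17,145.30 = $34,289.97

$34,289.97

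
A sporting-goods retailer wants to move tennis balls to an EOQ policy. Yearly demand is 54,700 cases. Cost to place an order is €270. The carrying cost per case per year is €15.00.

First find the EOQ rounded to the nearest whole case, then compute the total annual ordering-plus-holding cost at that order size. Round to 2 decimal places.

€21,049.23

2DS/H = 2·54,700·270/15 = 1,969,200.00
EOQ = √1,969,200.00 ≈ 1,403.28 → Q = 1,403 cases
Orders/yr = 54,700/1,403 = 38.988; ordering cost = 38.988 × €270 = €10,526.73
Average inventory = 1,403/2 = 701.5; holding cost = 701.5 × €15 = €10,522.50
Total = €10,526.73 + €10,522.50 = €21,049.23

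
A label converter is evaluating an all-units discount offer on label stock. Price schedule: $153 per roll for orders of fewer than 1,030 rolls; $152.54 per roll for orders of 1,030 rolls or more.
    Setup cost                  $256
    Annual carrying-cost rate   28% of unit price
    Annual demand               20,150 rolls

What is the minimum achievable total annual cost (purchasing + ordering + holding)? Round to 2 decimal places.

H₁ = 28%×$153 = $42.8400;  H₂ = 28%×$152.54 = $42.7112
EOQ₁ = √(2×20,150×256/42.8400) = 490.74  (< 1,030, feasible at tier 1)
EOQ₂ = √(2×20,150×256/42.7112) = 491.48  (< 1,030 → use Q = 1,030 at tier-2 price)
TC(tier 1 (EOQ₁), Q≈490.7) = $3,103,973.12
TC(tier 2, Q≈1,030.0) = $3,100,685.42
Minimum at tier 2: $3,100,685.42

$3,100,685.42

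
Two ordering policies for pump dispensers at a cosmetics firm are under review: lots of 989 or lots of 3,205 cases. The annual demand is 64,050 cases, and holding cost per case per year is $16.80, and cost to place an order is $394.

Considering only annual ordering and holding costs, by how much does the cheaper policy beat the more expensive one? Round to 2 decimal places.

TC(Q) = (D/Q)S + (Q/2)H
TC(989) = (64,050/989)×394 + (989/2)×16.8 = $33,823.98
TC(3,205) = (64,050/3,205)×394 + (3,205/2)×16.8 = $34,795.85
Lots of 989 are cheaper by $971.87.

$971.87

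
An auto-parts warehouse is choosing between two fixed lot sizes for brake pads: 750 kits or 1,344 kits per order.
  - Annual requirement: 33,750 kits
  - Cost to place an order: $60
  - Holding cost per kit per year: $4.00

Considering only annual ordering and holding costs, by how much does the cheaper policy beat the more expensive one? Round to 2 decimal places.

$5.30

TC(Q) = (D/Q)S + (Q/2)H
TC(750) = (33,750/750)×60 + (750/2)×4 = $4,200.00
TC(1,344) = (33,750/1,344)×60 + (1,344/2)×4 = $4,194.70
Cheaper: Q = 1,344.  Difference = $5.30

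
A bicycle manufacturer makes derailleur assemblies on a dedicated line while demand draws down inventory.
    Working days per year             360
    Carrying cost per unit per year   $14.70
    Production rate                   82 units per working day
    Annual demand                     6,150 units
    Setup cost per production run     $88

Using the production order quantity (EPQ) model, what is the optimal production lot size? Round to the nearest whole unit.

Daily demand d = 6,150/360 = 17.083; p = 82; 1 − d/p = 0.79167
EPQ = √(2DS / (H(1 − d/p)))
    = √(2 × 6,150 × 88 / (14.7 × 0.79167)) ≈ 304.97

305 units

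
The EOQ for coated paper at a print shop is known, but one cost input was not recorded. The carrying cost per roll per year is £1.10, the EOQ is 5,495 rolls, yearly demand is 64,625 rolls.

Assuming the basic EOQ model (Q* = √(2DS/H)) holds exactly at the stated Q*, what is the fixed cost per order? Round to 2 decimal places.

Since Q* = (2DS/H)^½, squaring gives Q*²·H = 2DS.
S = Q²H / (2D) = 5,495² × 1.1 / (2 × 64,625) = 256.9789

£256.98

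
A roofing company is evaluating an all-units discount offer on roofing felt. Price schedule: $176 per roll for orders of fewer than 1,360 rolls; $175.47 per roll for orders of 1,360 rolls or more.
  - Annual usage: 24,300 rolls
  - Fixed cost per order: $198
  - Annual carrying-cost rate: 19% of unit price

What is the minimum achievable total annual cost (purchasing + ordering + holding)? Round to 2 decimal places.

$4,290,129.52

H₁ = 19%×$176 = $33.4400;  H₂ = 19%×$175.47 = $33.3393
EOQ₁ = √(2×24,300×198/33.4400) = 536.44  (< 1,360, feasible at tier 1)
EOQ₂ = √(2×24,300×198/33.3393) = 537.25  (< 1,360 → use Q = 1,360 at tier-2 price)
TC(tier 1 (EOQ₁), Q≈536.4) = $4,294,738.41
TC(tier 2, Q≈1,360.0) = $4,290,129.52
Minimum at tier 2: $4,290,129.52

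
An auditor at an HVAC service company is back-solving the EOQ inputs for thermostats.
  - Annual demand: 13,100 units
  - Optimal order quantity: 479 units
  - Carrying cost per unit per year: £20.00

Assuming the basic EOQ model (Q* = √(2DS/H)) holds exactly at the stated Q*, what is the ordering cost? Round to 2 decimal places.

£175.15

EOQ relation: Q² = 2DS/H, so rearrange for the unknown.
S = Q²H / (2D) = 479² × 20 / (2 × 13,100) = 175.1458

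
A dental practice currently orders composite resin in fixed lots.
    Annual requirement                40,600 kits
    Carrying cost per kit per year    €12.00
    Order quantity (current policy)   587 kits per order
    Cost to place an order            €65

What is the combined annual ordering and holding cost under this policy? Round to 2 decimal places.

€8,017.74

Annual ordering cost = (D/Q)·S = (40,600/587) × 65 = €4,495.74
Annual holding cost  = (Q/2)·H = (587/2) × 12 = €3,522.00
Total = €4,495.74 + €3,522.00 = €8,017.74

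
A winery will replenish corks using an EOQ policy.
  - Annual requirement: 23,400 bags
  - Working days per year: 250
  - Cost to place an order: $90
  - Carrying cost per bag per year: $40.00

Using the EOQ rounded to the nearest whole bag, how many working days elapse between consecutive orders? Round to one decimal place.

Q* = √(2·D·S / H) = √(2·23,400·90 / 40) = √105,300.0 ≈ 324.50 → Q = 324 bags
T = Q/D × 250 days = 324/23,400 × 250 = 3.462 days

3.5 days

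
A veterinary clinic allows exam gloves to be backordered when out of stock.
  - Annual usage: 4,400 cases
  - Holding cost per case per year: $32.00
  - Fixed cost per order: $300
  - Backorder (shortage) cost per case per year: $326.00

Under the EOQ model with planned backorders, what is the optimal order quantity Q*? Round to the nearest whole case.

301 cases

Q* = √(2DS/H) · √((H + b)/b)
   = √(2 × 4,400 × 300 / 32) · √((32 + 326) / 326)
   = 287.228 × 1.0479 ≈ 301.00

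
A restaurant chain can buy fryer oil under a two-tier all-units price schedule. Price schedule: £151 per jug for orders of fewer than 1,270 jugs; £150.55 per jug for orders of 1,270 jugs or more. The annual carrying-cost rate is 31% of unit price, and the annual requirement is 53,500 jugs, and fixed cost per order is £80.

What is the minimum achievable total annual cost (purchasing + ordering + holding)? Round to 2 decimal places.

£8,087,430.85

H₁ = 31%×£151 = £46.8100;  H₂ = 31%×£150.55 = £46.6705
EOQ₁ = √(2×53,500×80/46.8100) = 427.63  (< 1,270, feasible at tier 1)
EOQ₂ = √(2×53,500×80/46.6705) = 428.27  (< 1,270 → use Q = 1,270 at tier-2 price)
TC(tier 1 (EOQ₁), Q≈427.6) = £8,098,517.33
TC(tier 2, Q≈1,270.0) = £8,087,430.85
Minimum at tier 2: £8,087,430.85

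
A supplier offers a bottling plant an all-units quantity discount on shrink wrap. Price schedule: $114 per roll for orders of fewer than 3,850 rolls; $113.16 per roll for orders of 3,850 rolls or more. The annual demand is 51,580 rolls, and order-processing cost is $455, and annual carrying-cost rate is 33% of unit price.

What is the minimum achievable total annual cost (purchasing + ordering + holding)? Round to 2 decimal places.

H₁ = 33%×$114 = $37.6200;  H₂ = 33%×$113.16 = $37.3428
EOQ₁ = √(2×51,580×455/37.6200) = 1,117.00  (< 3,850, feasible at tier 1)
EOQ₂ = √(2×51,580×455/37.3428) = 1,121.14  (< 3,850 → use Q = 3,850 at tier-2 price)
TC(tier 1 (EOQ₁), Q≈1,117.0) = $5,922,141.42
TC(tier 2, Q≈3,850.0) = $5,914,773.51
Minimum at tier 2: $5,914,773.51

$5,914,773.51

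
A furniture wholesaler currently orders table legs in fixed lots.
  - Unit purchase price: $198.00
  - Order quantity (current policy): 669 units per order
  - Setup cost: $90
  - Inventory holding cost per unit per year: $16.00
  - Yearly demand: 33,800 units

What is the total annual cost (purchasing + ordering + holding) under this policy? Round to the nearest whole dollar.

$6,702,299

Orders/yr = 33,800/669 = 50.523; ordering cost = 50.523 × $90 = $4,547.09
Average inventory = 669/2 = 334.5; holding cost = 334.5 × $16 = $5,352.00
Purchase cost = D·C = 33,800 × 198 = $6,692,400.00
Total = $4,547.09 + $5,352.00 + $6,692,400.00 = $6,702,299.09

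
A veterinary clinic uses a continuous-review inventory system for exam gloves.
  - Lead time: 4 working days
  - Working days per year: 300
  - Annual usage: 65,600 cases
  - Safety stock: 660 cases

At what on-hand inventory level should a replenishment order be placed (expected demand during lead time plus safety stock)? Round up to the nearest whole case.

1,535 cases

Daily demand d = 65,600 / 300 = 218.667 cases/day
Demand during lead time = 218.667 × 4 = 874.67
Reorder point = 874.67 + 660 = 1,534.67 → round up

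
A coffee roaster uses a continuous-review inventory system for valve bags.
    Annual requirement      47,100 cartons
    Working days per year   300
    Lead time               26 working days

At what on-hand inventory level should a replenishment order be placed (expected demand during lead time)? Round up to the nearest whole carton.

Daily demand d = 47,100 / 300 = 157.000 cartons/day
Demand during lead time = 157.000 × 26 = 4,082.00
Reorder point = 4,082.00 → round up

4,082 cartons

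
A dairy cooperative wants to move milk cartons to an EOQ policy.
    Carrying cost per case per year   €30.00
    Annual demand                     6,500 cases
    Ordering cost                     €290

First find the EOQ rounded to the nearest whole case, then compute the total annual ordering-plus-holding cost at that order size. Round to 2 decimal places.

€10,634.86

EOQ = √(2DS/H) = √(2 × 6,500 × 290 / 30)
    = √(125,666.67) ≈ 354.49 → Q = 354 cases
Annual ordering cost = (D/Q)·S = (6,500/354) × 290 = €5,324.86
Annual holding cost  = (Q/2)·H = (354/2) × 30 = €5,310.00
Total = €5,324.86 + €5,310.00 = €10,634.86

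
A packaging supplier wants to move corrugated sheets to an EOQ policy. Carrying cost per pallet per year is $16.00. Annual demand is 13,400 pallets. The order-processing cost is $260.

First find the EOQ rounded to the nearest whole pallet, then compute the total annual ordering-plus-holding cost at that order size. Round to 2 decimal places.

Q* = √(2·D·S / H) = √(2·13,400·260 / 16) = √435,500.0 ≈ 659.92 → Q = 660 pallets
Ordering: D/Q × S = 13,400/660 × $260 = $5,278.79
Holding:  Q/2 × H = 660/2 × $16 = $5,280.00
Total = $5,278.79 + $5,280.00 = $10,558.79

$10,558.79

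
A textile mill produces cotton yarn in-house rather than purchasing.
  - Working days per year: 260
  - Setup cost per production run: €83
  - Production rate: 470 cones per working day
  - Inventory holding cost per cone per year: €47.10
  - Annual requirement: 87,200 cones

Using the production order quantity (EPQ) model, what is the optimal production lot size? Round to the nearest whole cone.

Daily demand d = 87,200/260 = 335.385; p = 470; 1 − d/p = 0.28642
EPQ = √(2DS / (H(1 − d/p)))
    = √(2 × 87,200 × 83 / (47.1 × 0.28642)) ≈ 1,035.87

1,036 cones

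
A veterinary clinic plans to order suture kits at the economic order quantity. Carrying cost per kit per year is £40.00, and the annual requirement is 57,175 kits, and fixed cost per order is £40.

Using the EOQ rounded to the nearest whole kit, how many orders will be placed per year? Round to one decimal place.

EOQ = √(2DS/H) = √(2 × 57,175 × 40 / 40)
    = √(114,350.00) ≈ 338.16 → Q = 338
Orders per year = D/Q = 57,175 / 338 = 169.157

169.2 orders per year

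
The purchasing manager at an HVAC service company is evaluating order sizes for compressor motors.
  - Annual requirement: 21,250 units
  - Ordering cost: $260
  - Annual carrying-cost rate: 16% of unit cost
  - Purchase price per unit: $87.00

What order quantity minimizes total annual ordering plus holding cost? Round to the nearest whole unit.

891 units

Holding cost per unit per year: H = 16% × $87 = $13.9200
Q* = √(2·D·S / H) = √(2·21,250·260 / 13.92) = √793,821.8 ≈ 890.97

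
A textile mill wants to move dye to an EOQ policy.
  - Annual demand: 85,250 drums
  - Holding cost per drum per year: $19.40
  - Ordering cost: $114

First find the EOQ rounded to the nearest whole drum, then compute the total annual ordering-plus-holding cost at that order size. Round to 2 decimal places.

Optimal lot size Q* = (2 × 85,250 × $114 / $19.4)^½ ≈ 1,000.95 → Q = 1,001 drums
Annual ordering cost = (D/Q)·S = (85,250/1,001) × 114 = $9,708.79
Annual holding cost  = (Q/2)·H = (1,001/2) × 19.4 = $9,709.70
Total = $9,708.79 + $9,709.70 = $19,418.49

$19,418.49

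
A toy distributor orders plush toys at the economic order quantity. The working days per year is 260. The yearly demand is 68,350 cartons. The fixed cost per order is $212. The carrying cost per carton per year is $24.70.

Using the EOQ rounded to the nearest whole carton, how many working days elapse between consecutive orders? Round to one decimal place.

Optimal lot size Q* = (2 × 68,350 × $212 / $24.7)^½ ≈ 1,083.19 → Q = 1,083 cartons
Cycle time = (working days × Q)/D = (260 × 1,083) / 68,350 = 4.120 days

4.1 days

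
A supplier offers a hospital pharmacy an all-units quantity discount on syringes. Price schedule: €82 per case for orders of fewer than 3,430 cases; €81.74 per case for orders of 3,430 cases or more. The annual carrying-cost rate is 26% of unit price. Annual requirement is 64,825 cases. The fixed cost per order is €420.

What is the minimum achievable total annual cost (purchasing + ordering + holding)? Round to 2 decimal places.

H₁ = 26%×€82 = €21.3200;  H₂ = 26%×€81.74 = €21.2524
EOQ₁ = √(2×64,825×420/21.3200) = 1,598.15  (< 3,430, feasible at tier 1)
EOQ₂ = √(2×64,825×420/21.2524) = 1,600.69  (< 3,430 → use Q = 3,430 at tier-2 price)
TC(tier 1 (EOQ₁), Q≈1,598.1) = €5,349,722.54
TC(tier 2, Q≈3,430.0) = €5,343,181.12
Minimum at tier 2: €5,343,181.12

€5,343,181.12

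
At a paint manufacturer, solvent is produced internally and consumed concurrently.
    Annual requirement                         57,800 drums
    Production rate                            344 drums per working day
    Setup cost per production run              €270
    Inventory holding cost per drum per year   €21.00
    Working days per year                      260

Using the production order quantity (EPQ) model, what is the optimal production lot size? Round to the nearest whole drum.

2,050 drums

Daily demand d = 57,800/260 = 222.308; p = 344; 1 − d/p = 0.35376
EPQ = √(2DS / (H(1 − d/p)))
    = √(2 × 57,800 × 270 / (21 × 0.35376)) ≈ 2,049.74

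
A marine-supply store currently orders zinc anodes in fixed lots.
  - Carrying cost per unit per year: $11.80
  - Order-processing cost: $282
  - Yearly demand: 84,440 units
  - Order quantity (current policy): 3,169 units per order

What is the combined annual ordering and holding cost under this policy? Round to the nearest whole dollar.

$26,211

Ordering: D/Q × S = 84,440/3,169 × $282 = $7,514.07
Holding:  Q/2 × H = 3,169/2 × $11.8 = $18,697.10
Total = $7,514.07 + $18,697.10 = $26,211.17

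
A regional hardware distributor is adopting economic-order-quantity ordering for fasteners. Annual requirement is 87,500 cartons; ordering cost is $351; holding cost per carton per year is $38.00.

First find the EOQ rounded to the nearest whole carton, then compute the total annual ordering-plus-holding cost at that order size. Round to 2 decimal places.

Q* = √(2·D·S / H) = √(2·87,500·351 / 38) = √1,616,447.4 ≈ 1,271.40 → Q = 1,271 cartons
Annual ordering cost = (D/Q)·S = (87,500/1,271) × 351 = $24,164.04
Annual holding cost  = (Q/2)·H = (1,271/2) × 38 = $24,149.00
Total = $24,164.04 + $24,149.00 = $48,313.04

$48,313.04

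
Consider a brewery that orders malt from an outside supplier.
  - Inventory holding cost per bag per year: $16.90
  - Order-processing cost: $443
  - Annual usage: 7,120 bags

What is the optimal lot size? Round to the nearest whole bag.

611 bags

Q* = √(2·D·S / H) = √(2·7,120·443 / 16.9) = √373,273.4 ≈ 610.96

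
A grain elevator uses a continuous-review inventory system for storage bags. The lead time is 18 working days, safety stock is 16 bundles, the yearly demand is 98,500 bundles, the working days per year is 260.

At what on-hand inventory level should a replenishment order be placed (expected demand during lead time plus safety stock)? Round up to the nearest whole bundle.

6,836 bundles

Daily demand d = 98,500 / 260 = 378.846 bundles/day
Demand during lead time = 378.846 × 18 = 6,819.23
Reorder point = 6,819.23 + 16 = 6,835.23 → round up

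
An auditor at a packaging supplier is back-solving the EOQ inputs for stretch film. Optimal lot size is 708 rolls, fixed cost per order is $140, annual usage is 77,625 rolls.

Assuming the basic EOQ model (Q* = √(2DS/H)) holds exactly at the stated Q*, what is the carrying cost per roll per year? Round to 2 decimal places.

$43.36

From Q* = √(2DS/H) ⇒ Q*² = 2DS/H.
H = 2DS / Q² = 2 × 77,625 × 140 / 708² = 43.3604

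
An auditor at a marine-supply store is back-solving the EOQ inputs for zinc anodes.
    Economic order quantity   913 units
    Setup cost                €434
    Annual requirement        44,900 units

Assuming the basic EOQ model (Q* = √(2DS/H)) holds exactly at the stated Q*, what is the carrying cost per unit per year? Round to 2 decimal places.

Since Q* = (2DS/H)^½, squaring gives Q*²·H = 2DS.
H = 2DS / Q² = 2 × 44,900 × 434 / 913² = 46.7546

€46.75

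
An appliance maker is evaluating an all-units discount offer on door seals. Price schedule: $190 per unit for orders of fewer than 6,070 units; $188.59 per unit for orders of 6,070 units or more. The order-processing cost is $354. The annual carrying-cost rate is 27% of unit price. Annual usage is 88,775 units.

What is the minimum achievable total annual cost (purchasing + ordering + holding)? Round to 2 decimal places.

H₁ = 27%×$190 = $51.3000;  H₂ = 27%×$188.59 = $50.9193
EOQ₁ = √(2×88,775×354/51.3000) = 1,106.89  (< 6,070, feasible at tier 1)
EOQ₂ = √(2×88,775×354/50.9193) = 1,111.02  (< 6,070 → use Q = 6,070 at tier-2 price)
TC(tier 1 (EOQ₁), Q≈1,106.9) = $16,924,033.30
TC(tier 2, Q≈6,070.0) = $16,901,794.65
Minimum at tier 2: $16,901,794.65

$16,901,794.65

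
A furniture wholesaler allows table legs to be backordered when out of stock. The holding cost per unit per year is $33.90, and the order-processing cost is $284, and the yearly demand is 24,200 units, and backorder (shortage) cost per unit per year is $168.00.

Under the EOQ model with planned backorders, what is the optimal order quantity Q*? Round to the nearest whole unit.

Q* = √(2DS/H) · √((H + b)/b)
   = √(2 × 24,200 × 284 / 33.9) · √((33.9 + 168) / 168)
   = 636.769 × 1.0963 ≈ 698.06

698 units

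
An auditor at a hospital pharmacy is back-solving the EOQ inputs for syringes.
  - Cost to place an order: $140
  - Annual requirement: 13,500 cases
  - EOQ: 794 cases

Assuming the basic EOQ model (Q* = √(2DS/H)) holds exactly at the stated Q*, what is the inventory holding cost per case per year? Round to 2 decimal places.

Since Q* = (2DS/H)^½, squaring gives Q*²·H = 2DS.
H = 2DS / Q² = 2 × 13,500 × 140 / 794² = 5.9959

$6.00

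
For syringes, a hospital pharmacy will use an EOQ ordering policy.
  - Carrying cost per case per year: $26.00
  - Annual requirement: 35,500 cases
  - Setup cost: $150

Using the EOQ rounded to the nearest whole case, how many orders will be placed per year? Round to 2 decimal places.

EOQ = √(2DS/H) = √(2 × 35,500 × 150 / 26)
    = √(409,615.38) ≈ 640.01 → Q = 640
Orders per year = D/Q = 35,500 / 640 = 55.469

55.47 orders per year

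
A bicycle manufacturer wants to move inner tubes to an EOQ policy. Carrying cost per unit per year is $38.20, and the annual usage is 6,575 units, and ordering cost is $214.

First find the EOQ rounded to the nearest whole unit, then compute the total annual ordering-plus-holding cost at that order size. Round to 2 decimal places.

EOQ = √(2DS/H) = √(2 × 6,575 × 214 / 38.2)
    = √(73,667.54) ≈ 271.42 → Q = 271 units
Annual ordering cost = (D/Q)·S = (6,575/271) × 214 = $5,192.07
Annual holding cost  = (Q/2)·H = (271/2) × 38.2 = $5,176.10
Total = $5,192.07 + $5,176.10 = $10,368.17

$10,368.17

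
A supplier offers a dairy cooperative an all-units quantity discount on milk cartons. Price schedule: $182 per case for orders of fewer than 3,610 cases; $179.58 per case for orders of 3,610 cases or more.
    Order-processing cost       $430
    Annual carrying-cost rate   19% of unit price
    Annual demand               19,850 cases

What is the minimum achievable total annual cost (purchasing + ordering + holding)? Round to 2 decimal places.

H₁ = 19%×$182 = $34.5800;  H₂ = 19%×$179.58 = $34.1202
EOQ₁ = √(2×19,850×430/34.5800) = 702.61  (< 3,610, feasible at tier 1)
EOQ₂ = √(2×19,850×430/34.1202) = 707.33  (< 3,610 → use Q = 3,610 at tier-2 price)
TC(tier 1 (EOQ₁), Q≈702.6) = $3,636,996.40
TC(tier 2, Q≈3,610.0) = $3,628,614.37
Minimum at tier 2: $3,628,614.37

$3,628,614.37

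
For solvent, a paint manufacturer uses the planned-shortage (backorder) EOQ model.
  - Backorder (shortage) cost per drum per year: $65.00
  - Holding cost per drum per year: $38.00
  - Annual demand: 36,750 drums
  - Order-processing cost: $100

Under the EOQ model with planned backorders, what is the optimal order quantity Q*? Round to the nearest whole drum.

554 drums

Q* = √(2DS/H) · √((H + b)/b)
   = √(2 × 36,750 × 100 / 38) · √((38 + 65) / 65)
   = 439.797 × 1.2588 ≈ 553.62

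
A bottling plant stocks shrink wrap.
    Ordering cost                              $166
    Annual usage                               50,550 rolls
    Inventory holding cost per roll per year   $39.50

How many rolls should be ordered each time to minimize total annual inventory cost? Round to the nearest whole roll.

EOQ = √(2DS/H) = √(2 × 50,550 × 166 / 39.5)
    = √(424,875.95) ≈ 651.83

652 rolls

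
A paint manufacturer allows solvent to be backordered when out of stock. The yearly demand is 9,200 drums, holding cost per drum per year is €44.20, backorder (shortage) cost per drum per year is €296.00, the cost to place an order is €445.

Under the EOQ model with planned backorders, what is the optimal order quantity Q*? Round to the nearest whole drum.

Basic EOQ = √(2·9,200·445/44.2) = 430.405
Backorder adjustment √((H+b)/b) = √((44.2+296)/296) = 1.0721
Q* = 430.405 × 1.0721 ≈ 461.42

461 drums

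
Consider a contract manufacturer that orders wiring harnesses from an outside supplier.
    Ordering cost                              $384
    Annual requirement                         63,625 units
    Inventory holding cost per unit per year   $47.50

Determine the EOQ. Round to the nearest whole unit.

Q* = √(2·D·S / H) = √(2·63,625·384 / 47.5) = √1,028,715.8 ≈ 1,014.26

1,014 units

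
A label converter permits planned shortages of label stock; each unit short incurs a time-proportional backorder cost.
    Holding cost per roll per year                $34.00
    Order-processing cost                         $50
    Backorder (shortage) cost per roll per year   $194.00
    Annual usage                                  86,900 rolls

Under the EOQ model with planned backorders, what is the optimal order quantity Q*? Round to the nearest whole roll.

Q* = √(2DS/H) · √((H + b)/b)
   = √(2 × 86,900 × 50 / 34) · √((34 + 194) / 194)
   = 505.557 × 1.0841 ≈ 548.07

548 rolls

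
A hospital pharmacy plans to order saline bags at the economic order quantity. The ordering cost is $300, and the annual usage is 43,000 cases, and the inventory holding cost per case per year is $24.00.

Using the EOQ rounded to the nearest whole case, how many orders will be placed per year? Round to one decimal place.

EOQ = √(2DS/H) = √(2 × 43,000 × 300 / 24)
    = √(1,075,000.00) ≈ 1,036.82 → Q = 1,037
Orders per year = D/Q = 43,000 / 1,037 = 41.466

41.5 orders per year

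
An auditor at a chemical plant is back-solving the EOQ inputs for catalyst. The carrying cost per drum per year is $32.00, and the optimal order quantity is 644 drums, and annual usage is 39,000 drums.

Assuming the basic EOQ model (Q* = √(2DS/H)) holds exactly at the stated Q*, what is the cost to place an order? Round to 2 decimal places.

$170.15

EOQ relation: Q² = 2DS/H, so rearrange for the unknown.
S = Q²H / (2D) = 644² × 32 / (2 × 39,000) = 170.1481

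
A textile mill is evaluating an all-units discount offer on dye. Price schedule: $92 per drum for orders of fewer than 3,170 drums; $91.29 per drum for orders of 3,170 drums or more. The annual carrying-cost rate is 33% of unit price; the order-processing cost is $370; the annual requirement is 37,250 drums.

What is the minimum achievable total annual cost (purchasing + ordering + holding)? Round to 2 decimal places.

$3,452,649.53

H₁ = 33%×$92 = $30.3600;  H₂ = 33%×$91.29 = $30.1257
EOQ₁ = √(2×37,250×370/30.3600) = 952.86  (< 3,170, feasible at tier 1)
EOQ₂ = √(2×37,250×370/30.1257) = 956.56  (< 3,170 → use Q = 3,170 at tier-2 price)
TC(tier 1 (EOQ₁), Q≈952.9) = $3,455,928.76
TC(tier 2, Q≈3,170.0) = $3,452,649.53
Minimum at tier 2: $3,452,649.53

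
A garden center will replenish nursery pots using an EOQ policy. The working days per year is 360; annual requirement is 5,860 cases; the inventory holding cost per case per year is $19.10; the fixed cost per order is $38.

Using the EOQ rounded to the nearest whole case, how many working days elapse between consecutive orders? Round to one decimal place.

Optimal lot size Q* = (2 × 5,860 × $38 / $19.1)^½ ≈ 152.70 → Q = 153 cases
Days between orders = 360 / (D/Q) = 360 / 38.301 ≈ 9.399

9.4 days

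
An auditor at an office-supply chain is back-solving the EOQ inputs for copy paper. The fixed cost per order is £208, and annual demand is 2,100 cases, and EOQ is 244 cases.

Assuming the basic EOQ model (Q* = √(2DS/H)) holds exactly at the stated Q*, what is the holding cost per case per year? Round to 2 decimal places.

£14.67

Since Q* = (2DS/H)^½, squaring gives Q*²·H = 2DS.
H = 2DS / Q² = 2 × 2,100 × 208 / 244² = 14.6735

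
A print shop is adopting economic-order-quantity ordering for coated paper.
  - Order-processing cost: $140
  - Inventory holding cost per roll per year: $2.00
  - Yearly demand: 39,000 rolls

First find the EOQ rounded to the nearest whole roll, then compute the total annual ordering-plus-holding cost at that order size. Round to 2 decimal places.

$4,673.33

Q* = √(2·D·S / H) = √(2·39,000·140 / 2) = √5,460,000.0 ≈ 2,336.66 → Q = 2,337 rolls
Annual ordering cost = (D/Q)·S = (39,000/2,337) × 140 = $2,336.33
Annual holding cost  = (Q/2)·H = (2,337/2) × 2 = $2,337.00
Total = $2,336.33 + $2,337.00 = $4,673.33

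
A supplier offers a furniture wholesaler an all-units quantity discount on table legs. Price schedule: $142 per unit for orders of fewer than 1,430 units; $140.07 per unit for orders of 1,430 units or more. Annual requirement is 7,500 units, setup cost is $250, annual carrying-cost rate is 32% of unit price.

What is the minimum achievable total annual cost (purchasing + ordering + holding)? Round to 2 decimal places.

$1,078,053.74

H₁ = 32%×$142 = $45.4400;  H₂ = 32%×$140.07 = $44.8224
EOQ₁ = √(2×7,500×250/45.4400) = 287.27  (< 1,430, feasible at tier 1)
EOQ₂ = √(2×7,500×250/44.8224) = 289.25  (< 1,430 → use Q = 1,430 at tier-2 price)
TC(tier 1 (EOQ₁), Q≈287.3) = $1,078,053.74
TC(tier 2, Q≈1,430.0) = $1,083,884.20
Minimum at tier 1 (EOQ₁): $1,078,053.74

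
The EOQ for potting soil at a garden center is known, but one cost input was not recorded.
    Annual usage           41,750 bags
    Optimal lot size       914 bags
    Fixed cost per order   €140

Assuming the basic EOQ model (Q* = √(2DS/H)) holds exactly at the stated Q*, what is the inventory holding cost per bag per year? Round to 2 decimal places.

€13.99

Since Q* = (2DS/H)^½, squaring gives Q*²·H = 2DS.
H = 2DS / Q² = 2 × 41,750 × 140 / 914² = 13.9934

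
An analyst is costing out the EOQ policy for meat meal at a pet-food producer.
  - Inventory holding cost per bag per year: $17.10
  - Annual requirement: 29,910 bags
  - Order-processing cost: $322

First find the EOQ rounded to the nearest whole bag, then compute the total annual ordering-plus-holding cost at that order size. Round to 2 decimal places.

$18,148.85

Optimal lot size Q* = (2 × 29,910 × $322 / $17.1)^½ ≈ 1,061.34 → Q = 1,061 bags
Orders/yr = 29,910/1,061 = 28.190; ordering cost = 28.190 × $322 = $9,077.30
Average inventory = 1,061/2 = 530.5; holding cost = 530.5 × $17.1 = $9,071.55
Total = $9,077.30 + $9,071.55 = $18,148.85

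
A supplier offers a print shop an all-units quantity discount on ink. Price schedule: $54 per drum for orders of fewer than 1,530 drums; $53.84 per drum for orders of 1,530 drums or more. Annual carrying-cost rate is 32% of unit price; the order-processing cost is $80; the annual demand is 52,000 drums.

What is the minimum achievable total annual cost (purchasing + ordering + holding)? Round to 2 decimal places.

$2,815,578.99

H₁ = 32%×$54 = $17.2800;  H₂ = 32%×$53.84 = $17.2288
EOQ₁ = √(2×52,000×80/17.2800) = 693.89  (< 1,530, feasible at tier 1)
EOQ₂ = √(2×52,000×80/17.2288) = 694.92  (< 1,530 → use Q = 1,530 at tier-2 price)
TC(tier 1 (EOQ₁), Q≈693.9) = $2,819,990.40
TC(tier 2, Q≈1,530.0) = $2,815,578.99
Minimum at tier 2: $2,815,578.99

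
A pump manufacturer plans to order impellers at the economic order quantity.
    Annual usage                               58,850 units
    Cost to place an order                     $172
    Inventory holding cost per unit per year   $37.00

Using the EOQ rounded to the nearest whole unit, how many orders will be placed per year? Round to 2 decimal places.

Optimal lot size Q* = (2 × 58,850 × $172 / $37)^½ ≈ 739.69 → Q = 740
Orders per year = D/Q = 58,850 / 740 = 79.527

79.53 orders per year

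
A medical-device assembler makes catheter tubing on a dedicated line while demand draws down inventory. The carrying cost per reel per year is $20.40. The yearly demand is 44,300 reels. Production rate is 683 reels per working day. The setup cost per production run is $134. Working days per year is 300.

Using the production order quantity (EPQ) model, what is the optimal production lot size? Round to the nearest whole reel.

d = 44,300/300 = 147.6667 reels/day;  effective holding cost H(1 − d/p) = 20.4·(1 − 147.6667/683) = 15.98946
Q* = √(2DS / H_eff) = √(2·44,300·134 / 15.98946) ≈ 861.69

862 reels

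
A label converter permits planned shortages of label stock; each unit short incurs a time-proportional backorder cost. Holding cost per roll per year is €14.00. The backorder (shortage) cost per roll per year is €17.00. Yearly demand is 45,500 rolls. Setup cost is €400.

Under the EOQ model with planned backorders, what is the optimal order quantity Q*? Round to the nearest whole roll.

Basic EOQ = √(2·45,500·400/14) = 1,612.452
Backorder adjustment √((H+b)/b) = √((14+17)/17) = 1.3504
Q* = 1,612.452 × 1.3504 ≈ 2,177.42

2,177 rolls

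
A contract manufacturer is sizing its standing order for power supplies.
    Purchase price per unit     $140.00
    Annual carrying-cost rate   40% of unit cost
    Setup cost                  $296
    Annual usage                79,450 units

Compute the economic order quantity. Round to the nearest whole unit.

H = i·C = 0.4 × $140 = $56.0000 per unit-year
Q* = √(2·D·S / H) = √(2·79,450·296 / 56) = √839,900.0 ≈ 916.46

916 units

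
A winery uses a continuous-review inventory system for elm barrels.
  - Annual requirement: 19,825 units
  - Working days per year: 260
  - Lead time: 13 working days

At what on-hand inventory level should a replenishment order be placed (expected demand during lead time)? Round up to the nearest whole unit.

Daily demand d = 19,825 / 260 = 76.250 units/day
Demand during lead time = 76.250 × 13 = 991.25
Reorder point = 991.25 → round up

992 units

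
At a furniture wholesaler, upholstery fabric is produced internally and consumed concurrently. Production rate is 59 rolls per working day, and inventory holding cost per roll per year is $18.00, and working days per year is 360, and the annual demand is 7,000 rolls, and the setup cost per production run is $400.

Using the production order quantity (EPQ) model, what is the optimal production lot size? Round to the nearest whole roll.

Daily demand d = 7,000/360 = 19.444; p = 59; 1 − d/p = 0.67043
EPQ = √(2DS / (H(1 − d/p)))
    = √(2 × 7,000 × 400 / (18 × 0.67043)) ≈ 681.21

681 rolls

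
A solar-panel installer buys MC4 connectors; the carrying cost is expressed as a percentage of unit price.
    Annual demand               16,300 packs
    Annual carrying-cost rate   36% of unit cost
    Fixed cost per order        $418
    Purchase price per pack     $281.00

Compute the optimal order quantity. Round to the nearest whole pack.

367 packs

H = i·C = 0.36 × $281 = $101.1600 per pack-year
Optimal lot size Q* = (2 × 16,300 × $418 / $101.16)^½ ≈ 367.02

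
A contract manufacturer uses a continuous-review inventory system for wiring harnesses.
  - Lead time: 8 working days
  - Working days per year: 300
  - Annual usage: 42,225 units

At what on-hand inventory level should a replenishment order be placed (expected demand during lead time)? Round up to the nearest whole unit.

1,126 units

Daily demand d = 42,225 / 300 = 140.750 units/day
Demand during lead time = 140.750 × 8 = 1,126.00
Reorder point = 1,126.00 → round up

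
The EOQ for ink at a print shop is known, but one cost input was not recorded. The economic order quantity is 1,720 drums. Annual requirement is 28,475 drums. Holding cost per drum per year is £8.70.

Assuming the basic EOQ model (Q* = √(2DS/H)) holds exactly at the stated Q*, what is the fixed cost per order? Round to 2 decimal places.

EOQ relation: Q² = 2DS/H, so rearrange for the unknown.
S = Q²H / (2D) = 1,720² × 8.7 / (2 × 28,475) = 451.9417

£451.94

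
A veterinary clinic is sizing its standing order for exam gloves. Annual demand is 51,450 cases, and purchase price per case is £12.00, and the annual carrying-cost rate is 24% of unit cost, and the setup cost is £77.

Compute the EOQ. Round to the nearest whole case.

1,659 cases

Holding cost per case per year: H = 24% × £12 = £2.8800
2DS/H = 2·51,450·77/2.88 = 2,751,145.83
EOQ = √2,751,145.83 ≈ 1,658.66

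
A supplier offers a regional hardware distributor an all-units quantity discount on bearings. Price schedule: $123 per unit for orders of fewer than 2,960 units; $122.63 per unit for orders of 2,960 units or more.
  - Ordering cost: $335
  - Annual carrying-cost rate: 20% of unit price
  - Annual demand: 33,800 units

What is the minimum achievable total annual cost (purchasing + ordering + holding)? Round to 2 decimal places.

H₁ = 20%×$123 = $24.6000;  H₂ = 20%×$122.63 = $24.5260
EOQ₁ = √(2×33,800×335/24.6000) = 959.46  (< 2,960, feasible at tier 1)
EOQ₂ = √(2×33,800×335/24.5260) = 960.91  (< 2,960 → use Q = 2,960 at tier-2 price)
TC(tier 1 (EOQ₁), Q≈959.5) = $4,181,002.79
TC(tier 2, Q≈2,960.0) = $4,185,017.82
Minimum at tier 1 (EOQ₁): $4,181,002.79

$4,181,002.79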